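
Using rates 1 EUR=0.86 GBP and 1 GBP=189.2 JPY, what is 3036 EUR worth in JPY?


Step 1: 3036 EUR × 0.86 = 2610.96 GBP
Step 2: 2610.96 GBP × 189.2 = 493993.63 JPY
Implied rate EUR→JPY = 0.86 × 189.2 = 162.7120
= 493993.63 JPY

493993.63 JPY


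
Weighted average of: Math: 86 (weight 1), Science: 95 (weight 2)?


Numerator = 86×1 + 95×2
= 86 + 190
= 276
Total weight = 3
Weighted avg = 276/3
= 92.00

92.00


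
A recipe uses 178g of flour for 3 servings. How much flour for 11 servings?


Direct proportion: y/x = constant
k = 178/3 ≈ 59.3333
y₂ = k × 11 = 178 × 11 / 3 = 1958/3
≈ 652.67

652.67


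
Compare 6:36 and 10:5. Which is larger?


6/36 = 0.1667
10/5 = 2.0000
0.1667 < 2.0000, so 6:36 is less
= 10:5

10:5


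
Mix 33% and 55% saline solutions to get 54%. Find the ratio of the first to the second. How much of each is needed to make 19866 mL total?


Let x parts of 33% mix with y parts of 55%.
33x + 55y = 54(x + y)
33x + 55y = 54x + 54y
x(33 - 54) = y(54 - 55)
x/y = (55 - 54)/(54 - 33) = 1/21
Simplify: 1:21
Total parts = 22; one part = 19866/22 = 903.00 mL
33% solution: 1×903.00 = 903.00 mL
55% solution: 21×903.00 = 18963.00 mL
= ratio 1:21; 903.00 mL and 18963.00 mL

ratio 1:21; 903.00 mL and 18963.00 mL


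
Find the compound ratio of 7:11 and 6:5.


Compound ratio = (7×6) : (11×5)
= 42:55
GCD = 1
= 42:55

42:55


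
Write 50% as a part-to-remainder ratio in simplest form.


50% means 50 parts out of 100; remainder = 50
Part : remainder = 50:50
GCD = 50
= 1:1

1:1


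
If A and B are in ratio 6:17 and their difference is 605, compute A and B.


Let A = 6k, B = 17k.
17k - 6k = 605
11k = 605 → k = 605/11 = 55
A = 6×55 = 330, B = 17×55 = 935
= A = 330, B = 935

A = 330, B = 935


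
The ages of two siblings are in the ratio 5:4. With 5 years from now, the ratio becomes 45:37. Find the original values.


Let A = 5k, B = 4k.
(5k + 5) / (4k + 5) = 45/37
Cross-multiply: 37(5k + 5) = 45(4k + 5)
185k + 185 = 180k + 225
185k - 180k = 225 - 185
5k = 40
k = 40/5 = 8
A = 5×8 = 40, B = 4×8 = 32
= A = 40, B = 32

A = 40, B = 32


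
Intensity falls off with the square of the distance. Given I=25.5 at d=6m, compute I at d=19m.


I₁d₁² = I₂d₂²
I₂ = I₁ × (d₁/d₂)²
= 25.5 × (6/19)²
= 25.5 × 36/361
= 918/361
≈ 2.5429

2.5429


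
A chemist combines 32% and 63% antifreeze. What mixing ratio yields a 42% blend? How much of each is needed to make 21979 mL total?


Let x parts of 32% mix with y parts of 63%.
32x + 63y = 42(x + y)
32x + 63y = 42x + 42y
x(32 - 42) = y(42 - 63)
x/y = (63 - 42)/(42 - 32) = 21/10
Simplify: 21:10
Total parts = 31; one part = 21979/31 = 709.00 mL
32% solution: 21×709.00 = 14889.00 mL
63% solution: 10×709.00 = 7090.00 mL
= ratio 21:10; 14889.00 mL and 7090.00 mL

ratio 21:10; 14889.00 mL and 7090.00 mL


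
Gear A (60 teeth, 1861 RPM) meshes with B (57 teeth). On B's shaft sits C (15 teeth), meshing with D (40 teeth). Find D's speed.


Stage 1: RPM_B = RPM_A × t_A/t_B = 1861 × 60/57 = 111660/57 ≈ 1958.95
B and C share a shaft → RPM_C = RPM_B
Stage 2: RPM_D = RPM_C × t_C/t_D = RPM_A × (t_A×t_C)/(t_B×t_D)
Overall ratio = (60×15)/(57×40) = 900/2280
RPM_D = 1861 × 900/2280 = 1674900/2280
≈ 734.61 RPM

734.61 RPM


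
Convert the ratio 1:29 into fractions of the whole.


Total parts = 1 + 29 = 30
First part: 1/30 = 1/30
Second part: 29/30 = 29/30
= 1/30 and 29/30

1/30 and 29/30


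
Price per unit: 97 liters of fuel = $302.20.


Unit rate = total / quantity
= 302.20 / 97
= $3.12 per unit

$3.12 per unit


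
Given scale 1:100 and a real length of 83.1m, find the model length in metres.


Model size = real / scale
= 83.1 / 100
= 0.8310 m

0.8310 m


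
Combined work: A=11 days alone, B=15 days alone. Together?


Rate of A = 1/11 per day
Rate of B = 1/15 per day
Combined rate = 1/11 + 1/15 = 26/165 ≈ 0.1576 per day
Days = 1 / combined rate = 165/26
≈ 6.35 days

6.35 days


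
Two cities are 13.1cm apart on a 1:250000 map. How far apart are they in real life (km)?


Real distance = map distance × scale
= 13.1cm × 250000
= 3275000 cm = 32750.0 m
= 32.750 km

32.750 km


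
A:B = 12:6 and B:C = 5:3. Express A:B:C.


Match B: multiply A:B by 5 → 60:30
Multiply B:C by 6 → 30:18
Combined: 60:30:18
GCD = 6
= 10:5:3

10:5:3


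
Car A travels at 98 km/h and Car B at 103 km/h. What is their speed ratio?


Ratio = 98:103
GCD = 1
Simplified = 98:103
Time ratio (same distance) = 103:98
Speed ratio = 98:103

98:103


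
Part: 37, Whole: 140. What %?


Percentage = (part / whole) × 100
= (37 / 140) × 100
≈ 26.43%

26.43%


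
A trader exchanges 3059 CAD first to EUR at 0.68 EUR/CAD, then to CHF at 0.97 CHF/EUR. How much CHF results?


Step 1: 3059 CAD × 0.68 = 2080.12 EUR
Step 2: 2080.12 EUR × 0.97 = 2017.72 CHF
Implied rate CAD→CHF = 0.68 × 0.97 = 0.6596
= 2017.72 CHF

2017.72 CHF


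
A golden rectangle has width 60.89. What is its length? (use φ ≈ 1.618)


φ = (1 + √5) / 2 ≈ 1.618
Length = width × φ = 60.89 × 1.618 = 98.52002
≈ 98.52

98.52


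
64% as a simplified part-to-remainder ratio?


64% means 64 parts out of 100; remainder = 36
Part : remainder = 64:36
GCD = 4
= 16:9

16:9


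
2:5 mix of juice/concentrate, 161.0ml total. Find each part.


Total parts = 2 + 5 = 7
juice: 161.0 × 2/7 = 46.0ml
concentrate: 161.0 × 5/7 = 115.0ml
= 46.0ml and 115.0ml

46.0ml and 115.0ml


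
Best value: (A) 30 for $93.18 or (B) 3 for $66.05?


Deal A: $93.18/30 = $3.1060/unit
Deal B: $66.05/3 = $22.0167/unit
A is cheaper per unit
= Deal A

Deal A


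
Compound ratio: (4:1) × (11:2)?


Compound ratio = (4×11) : (1×2)
= 44:2
GCD = 2
= 22:1

22:1


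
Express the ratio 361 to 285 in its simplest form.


GCD(361, 285) = 19
361/19 : 285/19
= 19:15

19:15


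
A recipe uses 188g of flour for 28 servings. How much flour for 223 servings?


Direct proportion: y/x = constant
k = 188/28 ≈ 6.7143
y₂ = k × 223 = 188 × 223 / 28 = 41924/28
≈ 1497.29

1497.29


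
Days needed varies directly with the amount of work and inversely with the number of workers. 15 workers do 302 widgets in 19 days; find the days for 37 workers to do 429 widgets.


Days ∝ work / workers, so d₂ = d₁ × (m₁/m₂) × (w₂/w₁)
Workers factor (inverse): 15/37 ≈ 0.4054
Work factor (direct): 429/302 ≈ 1.4205
d₂ = 19 × 15/37 × 429/302 = (19 × 15 × 429) / (37 × 302) = 122265/11174
≈ 10.94 days

10.94 days


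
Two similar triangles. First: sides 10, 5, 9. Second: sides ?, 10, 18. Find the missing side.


Scale factor = 10/5 = 2
Missing side = 10 × 2
= 20.0

20.0


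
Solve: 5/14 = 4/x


Cross multiply: 5 × x = 14 × 4
5x = 56
x = 56 / 5
= 11.20

11.20


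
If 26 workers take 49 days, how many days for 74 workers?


Inverse proportion: x × y = constant
k = 26 × 49 = 1274
y₂ = k / 74 = 1274 / 74
= 17.22

17.22


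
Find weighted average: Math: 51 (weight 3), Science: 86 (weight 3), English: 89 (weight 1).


Numerator = 51×3 + 86×3 + 89×1
= 153 + 258 + 89
= 500
Total weight = 7
Weighted avg = 500/7
= 71.43

71.43


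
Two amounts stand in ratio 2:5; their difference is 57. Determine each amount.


Let A = 2k, B = 5k.
5k - 2k = 57
3k = 57 → k = 57/3 = 19
A = 2×19 = 38, B = 5×19 = 95
= A = 38, B = 95

A = 38, B = 95


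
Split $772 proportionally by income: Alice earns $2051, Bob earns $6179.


Total income = 2051 + 6179 = $8230
Alice: $772 × 2051/8230 = $192.39
Bob: $772 × 6179/8230 = $579.61
= Alice: $192.39, Bob: $579.61

Alice: $192.39, Bob: $579.61


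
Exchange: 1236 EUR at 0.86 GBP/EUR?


Amount × rate = 1236 × 0.86
= 1062.96 GBP

1062.96 GBP


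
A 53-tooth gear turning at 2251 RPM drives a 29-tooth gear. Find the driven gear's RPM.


Gear ratio = 53:29 = 53:29
RPM_B = RPM_A × (teeth_A / teeth_B)
= 2251 × (53/29)
= 4113.9 RPM

4113.9 RPM


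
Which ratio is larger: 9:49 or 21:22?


9/49 = 0.1837
21/22 = 0.9545
0.1837 < 0.9545, so 9:49 is less
= 21:22

21:22


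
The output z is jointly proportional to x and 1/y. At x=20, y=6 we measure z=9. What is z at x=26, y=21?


z = k·x/y
Solve for k using the known point: k = z·y/x = 9×6/20 = 54/20 = 2.7000
Now evaluate at x=26, y=21:
z = k × 26 / 21 = (54 × 26) / (20 × 21) = 1404/420
≈ 3.3429

3.3429


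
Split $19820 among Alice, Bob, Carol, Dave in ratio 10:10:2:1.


Total parts = 10 + 10 + 2 + 1 = 23
Alice: 19820 × 10/23 = 8617.39
Bob: 19820 × 10/23 = 8617.39
Carol: 19820 × 2/23 = 1723.48
Dave: 19820 × 1/23 = 861.74
= Alice: $8617.39, Bob: $8617.39, Carol: $1723.48, Dave: $861.74

Alice: $8617.39, Bob: $8617.39, Carol: $1723.48, Dave: $861.74


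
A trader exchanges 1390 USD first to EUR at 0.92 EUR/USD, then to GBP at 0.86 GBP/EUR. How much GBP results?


Step 1: 1390 USD × 0.92 = 1278.80 EUR
Step 2: 1278.80 EUR × 0.86 = 1099.77 GBP
Implied rate USD→GBP = 0.92 × 0.86 = 0.7912
= 1099.77 GBP

1099.77 GBP


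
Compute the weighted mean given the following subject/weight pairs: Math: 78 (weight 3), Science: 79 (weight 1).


Numerator = 78×3 + 79×1
= 234 + 79
= 313
Total weight = 4
Weighted avg = 313/4
= 78.25

78.25


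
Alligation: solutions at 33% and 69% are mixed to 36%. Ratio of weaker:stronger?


Let x parts of 33% mix with y parts of 69%.
33x + 69y = 36(x + y)
33x + 69y = 36x + 36y
x(33 - 36) = y(36 - 69)
x/y = (69 - 36)/(36 - 33) = 33/3
Simplify: 11:1
= 11:1

11:1


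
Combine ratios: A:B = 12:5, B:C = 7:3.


Match B: multiply A:B by 7 → 84:35
Multiply B:C by 5 → 35:15
Combined: 84:35:15
GCD = 1
= 84:35:15

84:35:15


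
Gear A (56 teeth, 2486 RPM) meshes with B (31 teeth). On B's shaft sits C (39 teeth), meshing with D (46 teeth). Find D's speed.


Stage 1: RPM_B = RPM_A × t_A/t_B = 2486 × 56/31 = 139216/31 ≈ 4490.84
B and C share a shaft → RPM_C = RPM_B
Stage 2: RPM_D = RPM_C × t_C/t_D = RPM_A × (t_A×t_C)/(t_B×t_D)
Overall ratio = (56×39)/(31×46) = 2184/1426
RPM_D = 2486 × 2184/1426 = 5429424/1426
≈ 3807.45 RPM

3807.45 RPM


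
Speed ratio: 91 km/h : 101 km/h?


Ratio = 91:101
GCD = 1
Simplified = 91:101
Time ratio (same distance) = 101:91
Speed ratio = 91:101

91:101


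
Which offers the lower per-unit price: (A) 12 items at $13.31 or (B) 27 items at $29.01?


Deal A: $13.31/12 = $1.1092/unit
Deal B: $29.01/27 = $1.0744/unit
B is cheaper per unit
= Deal B

Deal B


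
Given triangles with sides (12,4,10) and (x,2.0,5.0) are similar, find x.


Scale factor = 2.0/4 = 0.5
Missing side = 12 × 0.5
= 6.0

6.0


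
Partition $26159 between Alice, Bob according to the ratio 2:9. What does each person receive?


Total parts = 2 + 9 = 11
Alice: 26159 × 2/11 = 4756.18
Bob: 26159 × 9/11 = 21402.82
= Alice: $4756.18, Bob: $21402.82

Alice: $4756.18, Bob: $21402.82


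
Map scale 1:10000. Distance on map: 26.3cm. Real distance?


Real distance = map distance × scale
= 26.3cm × 10000
= 263000 cm = 2630.0 m
= 2.630 km

2.630 km


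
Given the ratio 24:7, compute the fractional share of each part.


Total parts = 24 + 7 = 31
First part: 24/31 = 24/31
Second part: 7/31 = 7/31
= 24/31 and 7/31

24/31 and 7/31


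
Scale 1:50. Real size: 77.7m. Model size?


Model size = real / scale
= 77.7 / 50
= 1.5540 m

1.5540 m


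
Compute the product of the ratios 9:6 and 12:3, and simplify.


Compound ratio = (9×12) : (6×3)
= 108:18
GCD = 18
= 6:1

6:1


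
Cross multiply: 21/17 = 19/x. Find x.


Cross multiply: 21 × x = 17 × 19
21x = 323
x = 323 / 21
= 15.38

15.38


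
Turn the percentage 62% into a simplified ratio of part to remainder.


62% means 62 parts out of 100; remainder = 38
Part : remainder = 62:38
GCD = 2
= 31:19

31:19


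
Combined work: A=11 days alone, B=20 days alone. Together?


Rate of A = 1/11 per day
Rate of B = 1/20 per day
Combined rate = 1/11 + 1/20 = 31/220 ≈ 0.1409 per day
Days = 1 / combined rate = 220/31
≈ 7.10 days

7.10 days


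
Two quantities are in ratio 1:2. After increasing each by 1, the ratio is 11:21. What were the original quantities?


Let A = 1k, B = 2k.
(1k + 1) / (2k + 1) = 11/21
Cross-multiply: 21(1k + 1) = 11(2k + 1)
21k + 21 = 22k + 11
21k - 22k = 11 - 21
-1k = -10
k = -10/-1 = 10
A = 1×10 = 10, B = 2×10 = 20
= A = 10, B = 20

A = 10, B = 20


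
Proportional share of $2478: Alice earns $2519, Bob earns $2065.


Total income = 2519 + 2065 = $4584
Alice: $2478 × 2519/4584 = $1361.71
Bob: $2478 × 2065/4584 = $1116.29
= Alice: $1361.71, Bob: $1116.29

Alice: $1361.71, Bob: $1116.29


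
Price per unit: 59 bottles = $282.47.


Unit rate = total / quantity
= 282.47 / 59
= $4.79 per unit

$4.79 per unit


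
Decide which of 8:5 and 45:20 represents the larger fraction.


8/5 = 1.6000
45/20 = 2.2500
1.6000 < 2.2500, so 8:5 is less
= 45:20

45:20


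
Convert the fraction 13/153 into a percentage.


Percentage = (part / whole) × 100
= (13 / 153) × 100
≈ 8.50%

8.50%


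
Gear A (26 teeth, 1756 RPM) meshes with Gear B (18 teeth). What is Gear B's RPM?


Gear ratio = 26:18 = 13:9
RPM_B = RPM_A × (teeth_A / teeth_B)
= 1756 × (26/18)
= 2536.4 RPM

2536.4 RPM


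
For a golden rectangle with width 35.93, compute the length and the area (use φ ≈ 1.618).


φ = (1 + √5) / 2 ≈ 1.618
Length = width × φ = 35.93 × 1.618 = 58.13474
≈ 58.13
Area = width × length = 35.93 × 58.13474 = 2088.7812082 ≈ 2088.78
= Length: 58.13, Area: 2088.78

Length: 58.13, Area: 2088.78


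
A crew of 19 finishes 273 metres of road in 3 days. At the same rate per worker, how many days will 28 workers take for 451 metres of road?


Days ∝ work / workers, so d₂ = d₁ × (m₁/m₂) × (w₂/w₁)
Workers factor (inverse): 19/28 ≈ 0.6786
Work factor (direct): 451/273 ≈ 1.6520
d₂ = 3 × 19/28 × 451/273 = (3 × 19 × 451) / (28 × 273) = 25707/7644
≈ 3.36 days

3.36 days


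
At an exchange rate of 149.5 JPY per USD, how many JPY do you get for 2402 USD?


Amount × rate = 2402 × 149.5
= 359099.00 JPY

359099.00 JPY


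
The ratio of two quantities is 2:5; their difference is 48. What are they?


Let A = 2k, B = 5k.
5k - 2k = 48
3k = 48 → k = 48/3 = 16
A = 2×16 = 32, B = 5×16 = 80
= A = 32, B = 80

A = 32, B = 80


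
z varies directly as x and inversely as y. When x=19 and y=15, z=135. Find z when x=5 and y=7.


z = k·x/y
Solve for k using the known point: k = z·y/x = 135×15/19 = 2025/19 ≈ 106.5789
Now evaluate at x=5, y=7:
z = k × 5 / 7 = (2025 × 5) / (19 × 7) = 10125/133
≈ 76.1278

76.1278


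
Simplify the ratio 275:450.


GCD(275, 450) = 25
275/25 : 450/25
= 11:18

11:18


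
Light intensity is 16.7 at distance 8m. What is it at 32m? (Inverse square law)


I₁d₁² = I₂d₂²
I₂ = I₁ × (d₁/d₂)²
= 16.7 × (8/32)²
= 16.7 × 64/1024
= 1068.8/1024
≈ 1.0438

1.0438


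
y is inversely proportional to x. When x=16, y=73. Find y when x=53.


Inverse proportion: x × y = constant
k = 16 × 73 = 1168
y₂ = k / 53 = 1168 / 53
= 22.04

22.04


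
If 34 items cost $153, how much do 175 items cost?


Direct proportion: y/x = constant
k = 153/34 = 4.5000
y₂ = k × 175 = 153 × 175 / 34 = 26775/34
= 787.50

787.50


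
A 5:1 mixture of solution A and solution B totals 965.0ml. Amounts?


Total parts = 5 + 1 = 6
solution A: 965.0 × 5/6 = 804.2ml
solution B: 965.0 × 1/6 = 160.8ml
= 804.2ml and 160.8ml

804.2ml and 160.8ml


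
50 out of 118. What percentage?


Percentage = (part / whole) × 100
= (50 / 118) × 100
≈ 42.37%

42.37%


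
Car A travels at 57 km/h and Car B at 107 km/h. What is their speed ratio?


Ratio = 57:107
GCD = 1
Simplified = 57:107
Time ratio (same distance) = 107:57
Speed ratio = 57:107

57:107


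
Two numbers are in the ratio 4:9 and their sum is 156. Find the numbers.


Let A = 4k, B = 9k.
4k + 9k = 156
13k = 156 → k = 156/13 = 12
A = 4×12 = 48, B = 9×12 = 108
= A = 48, B = 108

A = 48, B = 108


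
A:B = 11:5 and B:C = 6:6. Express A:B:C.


Match B: multiply A:B by 6 → 66:30
Multiply B:C by 5 → 30:30
Combined: 66:30:30
GCD = 6
= 11:5:5

11:5:5


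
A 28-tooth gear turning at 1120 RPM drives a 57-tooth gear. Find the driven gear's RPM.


Gear ratio = 28:57 = 28:57
RPM_B = RPM_A × (teeth_A / teeth_B)
= 1120 × (28/57)
= 550.2 RPM

550.2 RPM


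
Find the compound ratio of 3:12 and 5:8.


Compound ratio = (3×5) : (12×8)
= 15:96
GCD = 3
= 5:32

5:32


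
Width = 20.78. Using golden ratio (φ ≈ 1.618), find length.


φ = (1 + √5) / 2 ≈ 1.618
Length = width × φ = 20.78 × 1.618 = 33.62204
≈ 33.62

33.62


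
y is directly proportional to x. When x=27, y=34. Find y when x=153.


Direct proportion: y/x = constant
k = 34/27 ≈ 1.2593
y₂ = k × 153 = 34 × 153 / 27 = 5202/27
≈ 192.67

192.67


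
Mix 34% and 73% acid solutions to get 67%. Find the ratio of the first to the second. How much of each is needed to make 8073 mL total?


Let x parts of 34% mix with y parts of 73%.
34x + 73y = 67(x + y)
34x + 73y = 67x + 67y
x(34 - 67) = y(67 - 73)
x/y = (73 - 67)/(67 - 34) = 6/33
Simplify: 2:11
Total parts = 13; one part = 8073/13 = 621.00 mL
34% solution: 2×621.00 = 1242.00 mL
73% solution: 11×621.00 = 6831.00 mL
= ratio 2:11; 1242.00 mL and 6831.00 mL

ratio 2:11; 1242.00 mL and 6831.00 mL


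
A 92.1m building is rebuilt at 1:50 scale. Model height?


Model size = real / scale
= 92.1 / 50
= 1.8420 m

1.8420 m


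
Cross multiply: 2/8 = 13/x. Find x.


Cross multiply: 2 × x = 8 × 13
2x = 104
x = 104 / 2
= 52.00

52.00


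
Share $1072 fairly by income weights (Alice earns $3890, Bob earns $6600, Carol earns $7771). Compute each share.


Total income = 3890 + 6600 + 7771 = $18261
Alice: $1072 × 3890/18261 = $228.36
Bob: $1072 × 6600/18261 = $387.45
Carol: $1072 × 7771/18261 = $456.19
= Alice: $228.36, Bob: $387.45, Carol: $456.19

Alice: $228.36, Bob: $387.45, Carol: $456.19


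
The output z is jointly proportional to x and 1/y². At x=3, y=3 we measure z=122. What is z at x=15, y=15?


z = k·x/y²
Solve for k using the known point: k = z·y²/x = 122×9/3 = 1098/3 = 366.0000
Now evaluate at x=15, y=15:
z = k × 15 / 225 = (1098 × 15) / (3 × 225) = 16470/675
= 24.4000

24.4000


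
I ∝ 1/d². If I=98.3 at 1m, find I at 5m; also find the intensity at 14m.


I₁d₁² = I₂d₂²
I at 5m = 98.3 × (1/5)² = 98.3 × 1/25 = 98.3/25 = 3.9320
I at 14m = 98.3 × (1/14)² = 98.3 × 1/196 = 98.3/196 ≈ 0.5015
= 3.9320 and 0.5015

3.9320 and 0.5015


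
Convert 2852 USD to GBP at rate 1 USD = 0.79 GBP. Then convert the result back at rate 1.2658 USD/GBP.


Amount × rate = 2852 × 0.79 = 2253.08 GBP
Round-trip: 2253.08 × 1.2658 = 2851.95 USD
= 2253.08 GBP, then 2851.95 USD

2253.08 GBP, then 2851.95 USD


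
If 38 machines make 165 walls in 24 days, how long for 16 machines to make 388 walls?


Days ∝ work / workers, so d₂ = d₁ × (m₁/m₂) × (w₂/w₁)
Workers factor (inverse): 38/16 = 2.3750
Work factor (direct): 388/165 ≈ 2.3515
d₂ = 24 × 38/16 × 388/165 = (24 × 38 × 388) / (16 × 165) = 353856/2640
≈ 134.04 days

134.04 days


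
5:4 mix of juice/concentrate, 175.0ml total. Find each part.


Total parts = 5 + 4 = 9
juice: 175.0 × 5/9 = 97.2ml
concentrate: 175.0 × 4/9 = 77.8ml
= 97.2ml and 77.8ml

97.2ml and 77.8ml


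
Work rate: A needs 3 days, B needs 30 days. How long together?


Rate of A = 1/3 per day
Rate of B = 1/30 per day
Combined rate = 1/3 + 1/30 = 33/90 ≈ 0.3667 per day
Days = 1 / combined rate = 90/33
≈ 2.73 days

2.73 days


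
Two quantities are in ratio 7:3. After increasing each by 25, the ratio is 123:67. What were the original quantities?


Let A = 7k, B = 3k.
(7k + 25) / (3k + 25) = 123/67
Cross-multiply: 67(7k + 25) = 123(3k + 25)
469k + 1675 = 369k + 3075
469k - 369k = 3075 - 1675
100k = 1400
k = 1400/100 = 14
A = 7×14 = 98, B = 3×14 = 42
= A = 98, B = 42

A = 98, B = 42


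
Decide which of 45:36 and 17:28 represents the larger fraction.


45/36 = 1.2500
17/28 = 0.6071
1.2500 > 0.6071, so 45:36 is greater
= 45:36

45:36


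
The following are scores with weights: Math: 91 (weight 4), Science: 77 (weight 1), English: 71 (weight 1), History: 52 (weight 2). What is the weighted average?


Numerator = 91×4 + 77×1 + 71×1 + 52×2
= 364 + 77 + 71 + 104
= 616
Total weight = 8
Weighted avg = 616/8
= 77.00

77.00


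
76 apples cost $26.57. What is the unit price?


Unit rate = total / quantity
= 26.57 / 76
= $0.35 per unit

$0.35 per unit


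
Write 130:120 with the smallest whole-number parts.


GCD(130, 120) = 10
130/10 : 120/10
= 13:12

13:12


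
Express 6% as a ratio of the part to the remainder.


6% means 6 parts out of 100; remainder = 94
Part : remainder = 6:94
GCD = 2
= 3:47

3:47


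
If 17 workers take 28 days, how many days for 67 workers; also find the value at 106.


Inverse proportion: x × y = constant
k = 17 × 28 = 476
At x=67: k/67 = 7.10
At x=106: k/106 = 4.49
= 7.10 and 4.49

7.10 and 4.49


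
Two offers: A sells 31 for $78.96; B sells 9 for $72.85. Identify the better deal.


Deal A: $78.96/31 = $2.5471/unit
Deal B: $72.85/9 = $8.0944/unit
A is cheaper per unit
= Deal A

Deal A


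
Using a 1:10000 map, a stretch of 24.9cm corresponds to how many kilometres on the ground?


Real distance = map distance × scale
= 24.9cm × 10000
= 249000 cm = 2490.0 m
= 2.490 km

2.490 km


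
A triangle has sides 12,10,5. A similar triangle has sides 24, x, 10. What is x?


Scale factor = 24/12 = 2
Missing side = 10 × 2
= 20.0

20.0


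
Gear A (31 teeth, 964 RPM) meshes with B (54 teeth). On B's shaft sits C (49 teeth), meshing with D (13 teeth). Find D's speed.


Stage 1: RPM_B = RPM_A × t_A/t_B = 964 × 31/54 = 29884/54 ≈ 553.41
B and C share a shaft → RPM_C = RPM_B
Stage 2: RPM_D = RPM_C × t_C/t_D = RPM_A × (t_A×t_C)/(t_B×t_D)
Overall ratio = (31×49)/(54×13) = 1519/702
RPM_D = 964 × 1519/702 = 1464316/702
≈ 2085.92 RPM

2085.92 RPM


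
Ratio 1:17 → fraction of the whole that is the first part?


Total parts = 1 + 17 = 18
First part: 1/18 = 1/18
= 1/18

1/18


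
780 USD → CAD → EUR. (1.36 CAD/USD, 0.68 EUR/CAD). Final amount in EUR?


Step 1: 780 USD × 1.36 = 1060.80 CAD
Step 2: 1060.80 CAD × 0.68 = 721.34 EUR
Implied rate USD→EUR = 1.36 × 0.68 = 0.9248
= 721.34 EUR

721.34 EUR


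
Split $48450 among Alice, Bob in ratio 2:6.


Total parts = 2 + 6 = 8
Alice: 48450 × 2/8 = 12112.50
Bob: 48450 × 6/8 = 36337.50
= Alice: $12112.50, Bob: $36337.50

Alice: $12112.50, Bob: $36337.50


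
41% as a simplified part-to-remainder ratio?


41% means 41 parts out of 100; remainder = 59
Part : remainder = 41:59
GCD = 1
= 41:59

41:59


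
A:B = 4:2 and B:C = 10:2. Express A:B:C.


Match B: multiply A:B by 10 → 40:20
Multiply B:C by 2 → 20:4
Combined: 40:20:4
GCD = 4
= 10:5:1

10:5:1


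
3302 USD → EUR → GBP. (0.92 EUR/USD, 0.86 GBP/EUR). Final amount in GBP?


Step 1: 3302 USD × 0.92 = 3037.84 EUR
Step 2: 3037.84 EUR × 0.86 = 2612.54 GBP
Implied rate USD→GBP = 0.92 × 0.86 = 0.7912
= 2612.54 GBP

2612.54 GBP


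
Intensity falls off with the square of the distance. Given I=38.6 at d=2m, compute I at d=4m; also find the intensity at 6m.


I₁d₁² = I₂d₂²
I at 4m = 38.6 × (2/4)² = 38.6 × 4/16 = 154.4/16 = 9.6500
I at 6m = 38.6 × (2/6)² = 38.6 × 4/36 = 154.4/36 ≈ 4.2889
= 9.6500 and 4.2889

9.6500 and 4.2889


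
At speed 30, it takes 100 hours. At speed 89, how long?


Inverse proportion: x × y = constant
k = 30 × 100 = 3000
y₂ = k / 89 = 3000 / 89
= 33.71

33.71


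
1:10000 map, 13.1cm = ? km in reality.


Real distance = map distance × scale
= 13.1cm × 10000
= 131000 cm = 1310.0 m
= 1.310 km

1.310 km


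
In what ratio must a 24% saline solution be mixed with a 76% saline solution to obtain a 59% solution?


Let x parts of 24% mix with y parts of 76%.
24x + 76y = 59(x + y)
24x + 76y = 59x + 59y
x(24 - 59) = y(59 - 76)
x/y = (76 - 59)/(59 - 24) = 17/35
Simplify: 17:35
= 17:35

17:35


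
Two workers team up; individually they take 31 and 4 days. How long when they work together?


Rate of A = 1/31 per day
Rate of B = 1/4 per day
Combined rate = 1/31 + 1/4 = 35/124 ≈ 0.2823 per day
Days = 1 / combined rate = 124/35
≈ 3.54 days

3.54 days


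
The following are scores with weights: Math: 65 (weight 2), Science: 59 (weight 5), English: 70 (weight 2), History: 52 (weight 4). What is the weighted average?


Numerator = 65×2 + 59×5 + 70×2 + 52×4
= 130 + 295 + 140 + 208
= 773
Total weight = 13
Weighted avg = 773/13
= 59.46

59.46


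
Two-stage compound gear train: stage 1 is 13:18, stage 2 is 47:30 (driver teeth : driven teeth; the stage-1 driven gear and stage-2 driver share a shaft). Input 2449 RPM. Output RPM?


Stage 1: RPM_B = RPM_A × t_A/t_B = 2449 × 13/18 = 31837/18 ≈ 1768.72
B and C share a shaft → RPM_C = RPM_B
Stage 2: RPM_D = RPM_C × t_C/t_D = RPM_A × (t_A×t_C)/(t_B×t_D)
Overall ratio = (13×47)/(18×30) = 611/540
RPM_D = 2449 × 611/540 = 1496339/540
≈ 2771.00 RPM

2771.00 RPM


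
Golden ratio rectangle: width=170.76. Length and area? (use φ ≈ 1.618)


φ = (1 + √5) / 2 ≈ 1.618
Length = width × φ = 170.76 × 1.618 = 276.28968
≈ 276.29
Area = width × length = 170.76 × 276.28968 = 47179.2257568 ≈ 47179.23
= Length: 276.29, Area: 47179.23

Length: 276.29, Area: 47179.23


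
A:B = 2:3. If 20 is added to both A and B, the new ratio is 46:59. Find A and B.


Let A = 2k, B = 3k.
(2k + 20) / (3k + 20) = 46/59
Cross-multiply: 59(2k + 20) = 46(3k + 20)
118k + 1180 = 138k + 920
118k - 138k = 920 - 1180
-20k = -260
k = -260/-20 = 13
A = 2×13 = 26, B = 3×13 = 39
= A = 26, B = 39

A = 26, B = 39


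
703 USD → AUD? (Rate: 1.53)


Amount × rate = 703 × 1.53
= 1075.59 AUD

1075.59 AUD


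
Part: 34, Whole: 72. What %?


Percentage = (part / whole) × 100
= (34 / 72) × 100
≈ 47.22%

47.22%


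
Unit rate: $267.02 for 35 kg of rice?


Unit rate = total / quantity
= 267.02 / 35
= $7.63 per unit

$7.63 per unit


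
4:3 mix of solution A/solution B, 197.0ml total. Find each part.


Total parts = 4 + 3 = 7
solution A: 197.0 × 4/7 = 112.6ml
solution B: 197.0 × 3/7 = 84.4ml
= 112.6ml and 84.4ml

112.6ml and 84.4ml


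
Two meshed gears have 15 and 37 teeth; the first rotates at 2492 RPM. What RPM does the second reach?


Gear ratio = 15:37 = 15:37
RPM_B = RPM_A × (teeth_A / teeth_B)
= 2492 × (15/37)
= 1010.3 RPM

1010.3 RPM


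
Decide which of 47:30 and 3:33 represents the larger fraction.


47/30 = 1.5667
3/33 = 0.0909
1.5667 > 0.0909, so 47:30 is greater
= 47:30

47:30


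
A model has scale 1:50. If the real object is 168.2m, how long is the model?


Model size = real / scale
= 168.2 / 50
= 3.3640 m

3.3640 m


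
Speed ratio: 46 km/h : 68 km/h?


Ratio = 46:68
GCD = 2
Simplified = 23:34
Time ratio (same distance) = 34:23
Speed ratio = 23:34

23:34


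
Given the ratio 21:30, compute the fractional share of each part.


Total parts = 21 + 30 = 51
First part: 21/51 = 7/17
Second part: 30/51 = 10/17
= 7/17 and 10/17

7/17 and 10/17


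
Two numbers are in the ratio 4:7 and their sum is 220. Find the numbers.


Let A = 4k, B = 7k.
4k + 7k = 220
11k = 220 → k = 220/11 = 20
A = 4×20 = 80, B = 7×20 = 140
= A = 80, B = 140

A = 80, B = 140


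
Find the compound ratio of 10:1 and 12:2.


Compound ratio = (10×12) : (1×2)
= 120:2
GCD = 2
= 60:1

60:1


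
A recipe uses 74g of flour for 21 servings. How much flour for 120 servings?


Direct proportion: y/x = constant
k = 74/21 ≈ 3.5238
y₂ = k × 120 = 74 × 120 / 21 = 8880/21
≈ 422.86

422.86


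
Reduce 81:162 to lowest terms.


GCD(81, 162) = 81
81/81 : 162/81
= 1:2

1:2


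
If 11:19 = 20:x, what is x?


Cross multiply: 11 × x = 19 × 20
11x = 380
x = 380 / 11
= 34.55

34.55


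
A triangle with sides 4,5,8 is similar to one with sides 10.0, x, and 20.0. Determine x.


Scale factor = 10.0/4 = 2.5
Missing side = 5 × 2.5
= 12.5

12.5


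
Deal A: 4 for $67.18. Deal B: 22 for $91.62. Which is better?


Deal A: $67.18/4 = $16.7950/unit
Deal B: $91.62/22 = $4.1645/unit
B is cheaper per unit
= Deal B

Deal B


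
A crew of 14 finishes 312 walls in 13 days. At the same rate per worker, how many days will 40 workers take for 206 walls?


Days ∝ work / workers, so d₂ = d₁ × (m₁/m₂) × (w₂/w₁)
Workers factor (inverse): 14/40 = 0.3500
Work factor (direct): 206/312 ≈ 0.6603
d₂ = 13 × 14/40 × 206/312 = (13 × 14 × 206) / (40 × 312) = 37492/12480
≈ 3.00 days

3.00 days


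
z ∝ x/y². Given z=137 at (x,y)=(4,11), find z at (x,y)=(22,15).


z = k·x/y²
Solve for k using the known point: k = z·y²/x = 137×121/4 = 16577/4 = 4144.2500
Now evaluate at x=22, y=15:
z = k × 22 / 225 = (16577 × 22) / (4 × 225) = 364694/900
≈ 405.2156

405.2156


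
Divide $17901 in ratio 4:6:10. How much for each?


Total parts = 4 + 6 + 10 = 20
Part 1: 17901 × 4/20 = 3580.20
Part 2: 17901 × 6/20 = 5370.30
Part 3: 17901 × 10/20 = 8950.50
= Part 1: $3580.20, Part 2: $5370.30, Part 3: $8950.50

Part 1: $3580.20, Part 2: $5370.30, Part 3: $8950.50


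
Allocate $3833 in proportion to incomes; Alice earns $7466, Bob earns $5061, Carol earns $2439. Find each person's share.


Total income = 7466 + 5061 + 2439 = $14966
Alice: $3833 × 7466/14966 = $1912.15
Bob: $3833 × 5061/14966 = $1296.19
Carol: $3833 × 2439/14966 = $624.66
= Alice: $1912.15, Bob: $1296.19, Carol: $624.66

Alice: $1912.15, Bob: $1296.19, Carol: $624.66


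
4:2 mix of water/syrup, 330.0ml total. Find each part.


Total parts = 4 + 2 = 6
water: 330.0 × 4/6 = 220.0ml
syrup: 330.0 × 2/6 = 110.0ml
= 220.0ml and 110.0ml

220.0ml and 110.0ml


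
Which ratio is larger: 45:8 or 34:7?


45/8 = 5.6250
34/7 = 4.8571
5.6250 > 4.8571, so 45:8 is greater
= 45:8

45:8


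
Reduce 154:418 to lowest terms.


GCD(154, 418) = 22
154/22 : 418/22
= 7:19

7:19


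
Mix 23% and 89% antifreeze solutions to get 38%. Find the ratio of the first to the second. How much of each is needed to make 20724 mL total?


Let x parts of 23% mix with y parts of 89%.
23x + 89y = 38(x + y)
23x + 89y = 38x + 38y
x(23 - 38) = y(38 - 89)
x/y = (89 - 38)/(38 - 23) = 51/15
Simplify: 17:5
Total parts = 22; one part = 20724/22 = 942.00 mL
23% solution: 17×942.00 = 16014.00 mL
89% solution: 5×942.00 = 4710.00 mL
= ratio 17:5; 16014.00 mL and 4710.00 mL

ratio 17:5; 16014.00 mL and 4710.00 mL


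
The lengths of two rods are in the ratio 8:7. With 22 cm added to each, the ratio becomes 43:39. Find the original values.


Let A = 8k, B = 7k.
(8k + 22) / (7k + 22) = 43/39
Cross-multiply: 39(8k + 22) = 43(7k + 22)
312k + 858 = 301k + 946
312k - 301k = 946 - 858
11k = 88
k = 88/11 = 8
A = 8×8 = 64, B = 7×8 = 56
= A = 64, B = 56

A = 64, B = 56


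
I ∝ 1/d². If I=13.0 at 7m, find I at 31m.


I₁d₁² = I₂d₂²
I₂ = I₁ × (d₁/d₂)²
= 13.0 × (7/31)²
= 13.0 × 49/961
= 637/961
≈ 0.6629

0.6629


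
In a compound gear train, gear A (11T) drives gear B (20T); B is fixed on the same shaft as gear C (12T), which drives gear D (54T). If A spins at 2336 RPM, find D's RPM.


Stage 1: RPM_B = RPM_A × t_A/t_B = 2336 × 11/20 = 25696/20 = 1284.80
B and C share a shaft → RPM_C = RPM_B
Stage 2: RPM_D = RPM_C × t_C/t_D = RPM_A × (t_A×t_C)/(t_B×t_D)
Overall ratio = (11×12)/(20×54) = 132/1080
RPM_D = 2336 × 132/1080 = 308352/1080
≈ 285.51 RPM

285.51 RPM


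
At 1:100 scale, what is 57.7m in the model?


Model size = real / scale
= 57.7 / 100
= 0.5770 m

0.5770 m


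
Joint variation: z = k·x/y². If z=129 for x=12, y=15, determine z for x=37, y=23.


z = k·x/y²
Solve for k using the known point: k = z·y²/x = 129×225/12 = 29025/12 = 2418.7500
Now evaluate at x=37, y=23:
z = k × 37 / 529 = (29025 × 37) / (12 × 529) = 1073925/6348
≈ 169.1753

169.1753


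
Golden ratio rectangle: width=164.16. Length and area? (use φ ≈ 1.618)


φ = (1 + √5) / 2 ≈ 1.618
Length = width × φ = 164.16 × 1.618 = 265.61088
≈ 265.61
Area = width × length = 164.16 × 265.61088 = 43602.6820608 ≈ 43602.68
= Length: 265.61, Area: 43602.68

Length: 265.61, Area: 43602.68


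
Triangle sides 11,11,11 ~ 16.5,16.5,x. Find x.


Scale factor = 16.5/11 = 1.5
Missing side = 11 × 1.5
= 16.5

16.5


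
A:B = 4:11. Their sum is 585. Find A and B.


Let A = 4k, B = 11k.
4k + 11k = 585
15k = 585 → k = 585/15 = 39
A = 4×39 = 156, B = 11×39 = 429
= A = 156, B = 429

A = 156, B = 429


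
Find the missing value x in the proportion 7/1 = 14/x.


Cross multiply: 7 × x = 1 × 14
7x = 14
x = 14 / 7
= 2.00

2.00


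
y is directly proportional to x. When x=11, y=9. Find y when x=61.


Direct proportion: y/x = constant
k = 9/11 ≈ 0.8182
y₂ = k × 61 = 9 × 61 / 11 = 549/11
≈ 49.91

49.91


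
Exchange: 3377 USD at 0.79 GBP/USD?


Amount × rate = 3377 × 0.79
= 2667.83 GBP

2667.83 GBP


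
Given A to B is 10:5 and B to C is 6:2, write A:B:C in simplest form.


Match B: multiply A:B by 6 → 60:30
Multiply B:C by 5 → 30:10
Combined: 60:30:10
GCD = 10
= 6:3:1

6:3:1


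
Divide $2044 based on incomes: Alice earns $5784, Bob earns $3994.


Total income = 5784 + 3994 = $9778
Alice: $2044 × 5784/9778 = $1209.09
Bob: $2044 × 3994/9778 = $834.91
= Alice: $1209.09, Bob: $834.91

Alice: $1209.09, Bob: $834.91


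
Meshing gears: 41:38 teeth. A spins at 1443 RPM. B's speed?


Gear ratio = 41:38 = 41:38
RPM_B = RPM_A × (teeth_A / teeth_B)
= 1443 × (41/38)
= 1556.9 RPM

1556.9 RPM


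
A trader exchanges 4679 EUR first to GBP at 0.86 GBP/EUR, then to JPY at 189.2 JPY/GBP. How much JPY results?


Step 1: 4679 EUR × 0.86 = 4023.94 GBP
Step 2: 4023.94 GBP × 189.2 = 761329.45 JPY
Implied rate EUR→JPY = 0.86 × 189.2 = 162.7120
= 761329.45 JPY

761329.45 JPY


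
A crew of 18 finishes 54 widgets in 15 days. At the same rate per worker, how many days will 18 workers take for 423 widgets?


Days ∝ work / workers, so d₂ = d₁ × (m₁/m₂) × (w₂/w₁)
Workers factor (inverse): 18/18 = 1.0000
Work factor (direct): 423/54 ≈ 7.8333
d₂ = 15 × 18/18 × 423/54 = (15 × 18 × 423) / (18 × 54) = 114210/972
= 117.50 days

117.50 days


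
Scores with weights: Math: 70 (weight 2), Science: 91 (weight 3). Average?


Numerator = 70×2 + 91×3
= 140 + 273
= 413
Total weight = 5
Weighted avg = 413/5
= 82.60

82.60


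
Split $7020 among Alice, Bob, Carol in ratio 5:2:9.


Total parts = 5 + 2 + 9 = 16
Alice: 7020 × 5/16 = 2193.75
Bob: 7020 × 2/16 = 877.50
Carol: 7020 × 9/16 = 3948.75
= Alice: $2193.75, Bob: $877.50, Carol: $3948.75

Alice: $2193.75, Bob: $877.50, Carol: $3948.75


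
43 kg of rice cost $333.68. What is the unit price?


Unit rate = total / quantity
= 333.68 / 43
= $7.76 per unit

$7.76 per unit


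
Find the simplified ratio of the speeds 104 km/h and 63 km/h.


Ratio = 104:63
GCD = 1
Simplified = 104:63
Time ratio (same distance) = 63:104
Speed ratio = 104:63

104:63


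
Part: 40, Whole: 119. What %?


Percentage = (part / whole) × 100
= (40 / 119) × 100
≈ 33.61%

33.61%


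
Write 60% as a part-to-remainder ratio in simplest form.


60% means 60 parts out of 100; remainder = 40
Part : remainder = 60:40
GCD = 20
= 3:2

3:2


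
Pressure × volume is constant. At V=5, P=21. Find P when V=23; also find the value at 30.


Inverse proportion: x × y = constant
k = 5 × 21 = 105
At x=23: k/23 = 4.57
At x=30: k/30 = 3.50
= 4.57 and 3.50

4.57 and 3.50


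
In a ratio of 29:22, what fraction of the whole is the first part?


Total parts = 29 + 22 = 51
First part: 29/51 = 29/51
= 29/51

29/51


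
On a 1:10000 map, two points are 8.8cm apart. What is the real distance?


Real distance = map distance × scale
= 8.8cm × 10000
= 88000 cm = 880.0 m
= 0.880 km

0.880 km


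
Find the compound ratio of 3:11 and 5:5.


Compound ratio = (3×5) : (11×5)
= 15:55
GCD = 5
= 3:11

3:11


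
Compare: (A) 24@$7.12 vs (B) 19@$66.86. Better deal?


Deal A: $7.12/24 = $0.2967/unit
Deal B: $66.86/19 = $3.5189/unit
A is cheaper per unit
= Deal A

Deal A


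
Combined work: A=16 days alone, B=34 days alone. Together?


Rate of A = 1/16 per day
Rate of B = 1/34 per day
Combined rate = 1/16 + 1/34 = 50/544 ≈ 0.0919 per day
Days = 1 / combined rate = 544/50
= 10.88 days

10.88 days


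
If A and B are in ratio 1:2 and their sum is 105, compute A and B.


Let A = 1k, B = 2k.
1k + 2k = 105
3k = 105 → k = 105/3 = 35
A = 1×35 = 35, B = 2×35 = 70
= A = 35, B = 70

A = 35, B = 70


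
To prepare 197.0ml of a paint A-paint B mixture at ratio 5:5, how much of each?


Total parts = 5 + 5 = 10
paint A: 197.0 × 5/10 = 98.5ml
paint B: 197.0 × 5/10 = 98.5ml
= 98.5ml and 98.5ml

98.5ml and 98.5ml


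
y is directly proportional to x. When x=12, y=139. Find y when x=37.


Direct proportion: y/x = constant
k = 139/12 ≈ 11.5833
y₂ = k × 37 = 139 × 37 / 12 = 5143/12
≈ 428.58

428.58


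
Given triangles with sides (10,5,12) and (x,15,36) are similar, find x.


Scale factor = 15/5 = 3
Missing side = 10 × 3
= 30.0

30.0


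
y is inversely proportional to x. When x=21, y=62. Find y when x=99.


Inverse proportion: x × y = constant
k = 21 × 62 = 1302
y₂ = k / 99 = 1302 / 99
= 13.15

13.15


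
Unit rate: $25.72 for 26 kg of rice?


Unit rate = total / quantity
= 25.72 / 26
= $0.99 per unit

$0.99 per unit


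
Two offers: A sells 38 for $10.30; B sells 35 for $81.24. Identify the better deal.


Deal A: $10.30/38 = $0.2711/unit
Deal B: $81.24/35 = $2.3211/unit
A is cheaper per unit
= Deal A

Deal A


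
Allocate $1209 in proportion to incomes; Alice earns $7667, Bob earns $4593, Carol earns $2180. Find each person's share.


Total income = 7667 + 4593 + 2180 = $14440
Alice: $1209 × 7667/14440 = $641.93
Bob: $1209 × 4593/14440 = $384.55
Carol: $1209 × 2180/14440 = $182.52
= Alice: $641.93, Bob: $384.55, Carol: $182.52

Alice: $641.93, Bob: $384.55, Carol: $182.52


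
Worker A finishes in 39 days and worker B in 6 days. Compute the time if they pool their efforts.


Rate of A = 1/39 per day
Rate of B = 1/6 per day
Combined rate = 1/39 + 1/6 = 45/234 ≈ 0.1923 per day
Days = 1 / combined rate = 234/45
= 5.20 days

5.20 days


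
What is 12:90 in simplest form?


GCD(12, 90) = 6
12/6 : 90/6
= 2:15

2:15


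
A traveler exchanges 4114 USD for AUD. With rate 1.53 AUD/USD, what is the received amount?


Amount × rate = 4114 × 1.53
= 6294.42 AUD

6294.42 AUD


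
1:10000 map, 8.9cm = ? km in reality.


Real distance = map distance × scale
= 8.9cm × 10000
= 89000 cm = 890.0 m
= 0.890 km

0.890 km


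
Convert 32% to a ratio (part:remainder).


32% means 32 parts out of 100; remainder = 68
Part : remainder = 32:68
GCD = 4
= 8:17

8:17


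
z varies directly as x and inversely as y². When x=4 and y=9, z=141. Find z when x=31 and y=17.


z = k·x/y²
Solve for k using the known point: k = z·y²/x = 141×81/4 = 11421/4 = 2855.2500
Now evaluate at x=31, y=17:
z = k × 31 / 289 = (11421 × 31) / (4 × 289) = 354051/1156
≈ 306.2725

306.2725


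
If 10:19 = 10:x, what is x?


Cross multiply: 10 × x = 19 × 10
10x = 190
x = 190 / 10
= 19.00

19.00


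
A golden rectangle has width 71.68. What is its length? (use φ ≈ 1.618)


φ = (1 + √5) / 2 ≈ 1.618
Length = width × φ = 71.68 × 1.618 = 115.97824
≈ 115.98

115.98
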